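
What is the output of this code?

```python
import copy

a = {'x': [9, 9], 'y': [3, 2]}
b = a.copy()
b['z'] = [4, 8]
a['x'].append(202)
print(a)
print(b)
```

Key concept: shallow copy of dict with mutable values.
Step by step:
`a = {'x': [9, 9], 'y': [3, 2]}` → a = {'x': [9, 9], 'y': [3, 2]}
`b = a.copy()` → b = {'x': [9, 9], 'y': [3, 2]}
`b['z'] = [4, 8]` → b = {'x': [9, 9], 'y': [3, 2], 'z': [4, 8]}
`a['x'].append(202)` → a = {'x': [9, 9, 202], 'y': [3, 2]}; b = {'x': [9, 9, 202], 'y': [3, 2], 'z': [4, 8]}
`print(a)` → prints {'x': [9, 9, 202], 'y': [3, 2]}
`print(b)` → prints {'x': [9, 9, 202], 'y': [3, 2], 'z': [4, 8]}

Answer:
{'x': [9, 9, 202], 'y': [3, 2]}
{'x': [9, 9, 202], 'y': [3, 2], 'z': [4, 8]}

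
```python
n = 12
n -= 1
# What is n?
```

Trace:
`n = 12` → n = 12
`n -= 1` → n = 11
So n = 11

Answer: 11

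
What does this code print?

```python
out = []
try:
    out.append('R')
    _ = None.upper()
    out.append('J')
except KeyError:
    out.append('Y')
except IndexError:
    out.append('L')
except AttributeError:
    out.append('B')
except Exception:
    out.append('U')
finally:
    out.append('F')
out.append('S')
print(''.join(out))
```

Execution trace: 'R' (try body) → 'B' (except AttributeError) → 'F' (finally) → 'S' (after the try/except). Output: RBFS

Answer: RBFS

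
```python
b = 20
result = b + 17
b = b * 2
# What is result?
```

Trace:
`b = 20` → b = 20
`result = b + 17` → result = 37
`b = b * 2` → b = 40
So result = 37

Answer: 37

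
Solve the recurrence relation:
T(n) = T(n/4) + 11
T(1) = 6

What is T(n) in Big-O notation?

Each step divides n by 4 and adds 11. After log_4(n) steps we reach T(1)=6. So T(n) = 11·log_4(n) + 6 = O(log n).

Answer: O(log n)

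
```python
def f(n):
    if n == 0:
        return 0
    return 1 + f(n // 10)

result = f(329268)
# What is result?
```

Count of digits of 329268: 6

Answer: 6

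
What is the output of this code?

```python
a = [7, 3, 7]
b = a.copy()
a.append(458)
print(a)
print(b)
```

Key concept: list.copy() creates independent copy.
Step by step:
`a = [7, 3, 7]` → a = [7, 3, 7]
`b = a.copy()` → b = [7, 3, 7]
`a.append(458)` → a = [7, 3, 7, 458]
`print(a)` → prints [7, 3, 7, 458]
`print(b)` → prints [7, 3, 7]

Answer:
[7, 3, 7, 458]
[7, 3, 7]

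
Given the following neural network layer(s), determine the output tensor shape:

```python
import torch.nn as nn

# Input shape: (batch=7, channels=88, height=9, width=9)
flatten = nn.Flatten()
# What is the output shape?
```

Input: (7, 88, 9, 9) -> Output: (7, 7128)

Answer: (7, 7128)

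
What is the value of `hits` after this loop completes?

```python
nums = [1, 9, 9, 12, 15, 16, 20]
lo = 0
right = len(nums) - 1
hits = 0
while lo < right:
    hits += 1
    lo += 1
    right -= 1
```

Iterations until pointers meet (list length 7)
`hits` takes the values: 0 → 1 → 2 → 3

Answer: 3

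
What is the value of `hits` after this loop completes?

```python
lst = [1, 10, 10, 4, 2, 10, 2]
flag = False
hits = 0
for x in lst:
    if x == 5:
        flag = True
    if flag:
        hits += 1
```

Count elements after first 5 in [1, 10, 10, 4, 2, 10, 2]
`hits` takes the values: 0

Answer: 0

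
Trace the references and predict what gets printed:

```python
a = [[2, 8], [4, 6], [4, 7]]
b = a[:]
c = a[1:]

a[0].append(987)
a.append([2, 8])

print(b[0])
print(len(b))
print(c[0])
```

Key concept: slice with nested mutation.
Step by step:
`a = [[2, 8], [4, 6], [4, 7]]` → a = [[2, 8], [4, 6], [4, 7]]
`b = a[:]` → b = [[2, 8], [4, 6], [4, 7]]
`c = a[1:]` → c = [[4, 6], [4, 7]]
`a[0].append(987)` → a = [[2, 8, 987], [4, 6], [4, 7]]; b = [[2, 8, 987], [4, 6], [4, 7]]
`a.append([2, 8])` → a = [[2, 8, 987], [4, 6], [4, 7], [2, 8]]
`print(b[0])` → prints [2, 8, 987]
`print(len(b))` → prints 3
`print(c[0])` → prints [4, 6]

Answer:
[2, 8, 987]
3
[4, 6]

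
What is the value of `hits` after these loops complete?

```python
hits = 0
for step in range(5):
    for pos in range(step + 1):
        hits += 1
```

Triangle: 1 + 2 + ... + 5
`hits` takes the values: 0 → 1 → 2 → 3 → 4 → 5 → 6 → 7 → 8 → 9 → 10 → 11 → 12 → 13 → 14 → 15

Answer: 15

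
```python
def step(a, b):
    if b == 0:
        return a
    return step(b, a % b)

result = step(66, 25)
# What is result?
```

step(66, 25) -> step(25, 16) -> step(16, 9) -> step(9, 7) -> step(7, 2) -> step(2, 1) -> step(1, 0) -> 1

Answer: 1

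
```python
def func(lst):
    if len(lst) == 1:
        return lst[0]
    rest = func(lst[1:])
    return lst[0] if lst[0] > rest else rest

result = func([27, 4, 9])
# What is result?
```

Recursive max over [27, 4, 9] = 27

Answer: 27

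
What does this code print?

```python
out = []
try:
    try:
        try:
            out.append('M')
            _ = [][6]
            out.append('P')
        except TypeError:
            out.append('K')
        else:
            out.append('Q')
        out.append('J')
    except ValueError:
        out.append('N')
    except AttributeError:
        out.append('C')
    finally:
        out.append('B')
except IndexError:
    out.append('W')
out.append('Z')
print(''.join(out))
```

Execution trace: 'M' (inner try body) → 'B' (finally) → 'W' (outer except IndexError) → 'Z' (after the try/except). Output: MBWZ

Answer: MBWZ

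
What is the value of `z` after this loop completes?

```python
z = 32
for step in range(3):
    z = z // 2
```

Halve 3 times: 32 // 2^3 = 4
`z` takes the values: 32 → 16 → 8 → 4

Answer: 4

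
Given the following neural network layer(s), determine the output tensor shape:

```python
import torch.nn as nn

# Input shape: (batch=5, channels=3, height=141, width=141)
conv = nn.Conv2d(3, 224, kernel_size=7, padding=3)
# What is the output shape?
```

Input: (5, 3, 141, 141) -> Output: (5, 224, 141, 141)

Answer: (5, 224, 141, 141)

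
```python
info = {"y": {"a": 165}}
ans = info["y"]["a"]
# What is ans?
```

Trace:
`info = {"y": {"a": 165}}` → info = {'y': {'a': 165}}
`ans = info["y"]["a"]` → ans = 165
So ans = 165

Answer: 165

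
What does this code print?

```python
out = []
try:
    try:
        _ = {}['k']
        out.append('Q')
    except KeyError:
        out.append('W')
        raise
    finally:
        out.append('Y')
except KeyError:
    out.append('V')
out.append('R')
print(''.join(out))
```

Execution trace: 'W' (inner except KeyError) → 'Y' (inner finally) → 'V' (outer except KeyError) → 'R' (after the try/except). Output: WYVR

Answer: WYVR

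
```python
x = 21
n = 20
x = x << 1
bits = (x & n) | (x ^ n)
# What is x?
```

Trace:
`x = 21` → x = 21
`n = 20` → n = 20
`x = x << 1` → x = 42
`bits = (x & n) | (x ^ n)` → bits = 62
So x = 42

Answer: 42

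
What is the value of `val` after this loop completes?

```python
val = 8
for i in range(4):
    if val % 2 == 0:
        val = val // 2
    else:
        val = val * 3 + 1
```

Collatz-style transformation from 8
`val` takes the values: 8 → 4 → 2 → 1 → 4

Answer: 4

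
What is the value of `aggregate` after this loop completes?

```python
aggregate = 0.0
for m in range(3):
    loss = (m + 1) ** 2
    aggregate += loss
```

Sum of squared losses 1² + 2² + ... + 3²
`aggregate` takes the values: 0.0 → 1.0 → 5.0 → 14.0

Answer: 14.0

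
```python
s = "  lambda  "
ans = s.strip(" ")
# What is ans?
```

Trace:
`s = "  lambda  "` → s = '  lambda  '
`ans = s.strip(" ")` → ans = 'lambda'
So ans = 'lambda'

Answer: 'lambda'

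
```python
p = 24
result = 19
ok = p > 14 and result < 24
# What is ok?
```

Trace:
`p = 24` → p = 24
`result = 19` → result = 19
`ok = p > 14 and result < 24` → ok = True
So ok = True

Answer: True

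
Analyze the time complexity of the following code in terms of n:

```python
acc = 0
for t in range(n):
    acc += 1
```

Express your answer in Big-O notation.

Each loop level contributes: n. Multiplying the contributions gives O(n).

Answer: O(n)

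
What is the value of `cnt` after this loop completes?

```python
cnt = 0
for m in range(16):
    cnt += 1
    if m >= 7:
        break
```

Loop breaks when m reaches 7, cnt is 8
`cnt` takes the values: 0 → 1 → 2 → 3 → 4 → 5 → 6 → 7 → 8

Answer: 8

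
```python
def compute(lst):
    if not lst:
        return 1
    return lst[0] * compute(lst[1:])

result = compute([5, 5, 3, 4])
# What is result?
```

Product over [5, 5, 3, 4] = 5 * 5 * 3 * 4 = 300

Answer: 300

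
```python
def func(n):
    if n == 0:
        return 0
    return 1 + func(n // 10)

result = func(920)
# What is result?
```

Count of digits of 920: 3

Answer: 3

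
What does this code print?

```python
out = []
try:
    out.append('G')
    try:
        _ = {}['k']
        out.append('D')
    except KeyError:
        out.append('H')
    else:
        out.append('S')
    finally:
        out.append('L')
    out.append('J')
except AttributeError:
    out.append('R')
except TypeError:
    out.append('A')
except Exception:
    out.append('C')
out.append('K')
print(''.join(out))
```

Execution trace: 'G' (try body) → 'H' (inner except KeyError) → 'L' (inner finally) → 'J' (try body, no exception) → 'K' (after the try/except). Output: GHLJK

Answer: GHLJK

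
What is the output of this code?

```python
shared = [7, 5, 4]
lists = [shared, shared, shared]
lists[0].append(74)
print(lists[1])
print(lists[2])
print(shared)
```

Key concept: list of same reference.
Step by step:
`shared = [7, 5, 4]` → shared = [7, 5, 4]
`lists = [shared, shared, shared]` → lists = [[7, 5, 4], [7, 5, 4], [7, 5, 4]]
`lists[0].append(74)` → shared = [7, 5, 4, 74]; lists = [[7, 5, 4, 74], [7, 5, 4, 74], [7, 5, 4, 74]]
`print(lists[1])` → prints [7, 5, 4, 74]
`print(lists[2])` → prints [7, 5, 4, 74]
`print(shared)` → prints [7, 5, 4, 74]

Answer:
[7, 5, 4, 74]
[7, 5, 4, 74]
[7, 5, 4, 74]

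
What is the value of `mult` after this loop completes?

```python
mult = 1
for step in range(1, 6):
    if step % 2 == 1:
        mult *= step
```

Product of odd numbers 1 to 5
`mult` takes the values: 1 → 3 → 15

Answer: 15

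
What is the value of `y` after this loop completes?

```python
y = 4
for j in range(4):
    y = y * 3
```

Multiply by 3, 4 times: 4 * 3^4 = 324
`y` takes the values: 4 → 12 → 36 → 108 → 324

Answer: 324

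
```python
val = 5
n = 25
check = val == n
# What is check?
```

Trace:
`val = 5` → val = 5
`n = 25` → n = 25
`check = val == n` → check = False
So check = False

Answer: False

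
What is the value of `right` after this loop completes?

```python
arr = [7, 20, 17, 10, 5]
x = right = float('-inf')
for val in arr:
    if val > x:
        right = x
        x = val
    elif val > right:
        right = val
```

Second largest (with repeats) in [7, 20, 17, 10, 5]
`right` takes the values: -inf → 7 → 17

Answer: 17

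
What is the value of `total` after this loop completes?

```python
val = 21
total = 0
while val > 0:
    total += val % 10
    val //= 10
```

Sum digits of 21
`total` takes the values: 0 → 1 → 3

Answer: 3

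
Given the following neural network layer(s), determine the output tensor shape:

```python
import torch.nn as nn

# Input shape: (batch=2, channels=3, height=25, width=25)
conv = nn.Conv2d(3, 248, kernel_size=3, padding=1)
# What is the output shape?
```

Input: (2, 3, 25, 25) -> Output: (2, 248, 25, 25)

Answer: (2, 248, 25, 25)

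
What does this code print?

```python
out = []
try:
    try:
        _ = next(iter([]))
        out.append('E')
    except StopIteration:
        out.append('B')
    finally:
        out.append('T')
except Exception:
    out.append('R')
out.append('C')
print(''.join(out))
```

Execution trace: 'B' (inner except StopIteration) → 'T' (inner finally) → 'C' (after the try/except). Output: BTC

Answer: BTC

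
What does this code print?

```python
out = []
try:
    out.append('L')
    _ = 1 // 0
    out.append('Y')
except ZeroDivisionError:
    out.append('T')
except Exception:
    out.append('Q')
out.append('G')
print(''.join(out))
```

Execution trace: 'L' (try body) → 'T' (except ZeroDivisionError) → 'G' (after the try/except). Output: LTG

Answer: LTG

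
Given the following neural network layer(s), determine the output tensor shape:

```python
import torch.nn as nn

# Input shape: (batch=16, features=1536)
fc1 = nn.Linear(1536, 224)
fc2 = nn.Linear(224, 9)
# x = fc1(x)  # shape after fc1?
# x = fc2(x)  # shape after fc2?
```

Input: (16, 1536) -> after fc1: (16, 224) -> Output: (16, 9)

Answer: (16, 9)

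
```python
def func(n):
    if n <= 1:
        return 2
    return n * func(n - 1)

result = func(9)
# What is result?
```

func(9) = 9 * 8 * 7 * 6 * 5 * 4 * 3 * 2 * 2 = 725760

Answer: 725760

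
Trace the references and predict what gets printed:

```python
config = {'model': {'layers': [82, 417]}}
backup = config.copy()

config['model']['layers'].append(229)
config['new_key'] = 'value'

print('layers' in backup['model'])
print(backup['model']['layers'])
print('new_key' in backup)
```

Key concept: shallow copy gotcha with nested dict.
Step by step:
`config = {'model': {'layers': [82, 417]}}` → config = {'model': {'layers': [82, 417]}}
`backup = config.copy()` → backup = {'model': {'layers': [82, 417]}}
`config['model']['layers'].append(229)` → config = {'model': {'layers': [82, 417, 229]}}; backup = {'model': {'layers': [82, 417, 229]}}
`config['new_key'] = 'value'` → config = {'model': {'layers': [82, 417, 229]}, 'new_key': 'value'}
`print('layers' in backup['model'])` → prints True
`print(backup['model']['layers'])` → prints [82, 417, 229]
`print('new_key' in backup)` → prints False

Answer:
True
[82, 417, 229]
False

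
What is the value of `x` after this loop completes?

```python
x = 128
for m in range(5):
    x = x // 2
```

Halve 5 times: 128 // 2^5 = 4
`x` takes the values: 128 → 64 → 32 → 16 → 8 → 4

Answer: 4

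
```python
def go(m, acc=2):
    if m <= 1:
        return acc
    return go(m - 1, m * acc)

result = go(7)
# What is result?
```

Accumulator trace (n, acc): (7, 2) -> (6, 14) -> (5, 84) -> (4, 420) -> (3, 1680) -> (2, 5040) -> (1, 10080) -> return 10080

Answer: 10080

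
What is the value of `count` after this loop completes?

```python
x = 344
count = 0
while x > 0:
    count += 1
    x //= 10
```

Count digits by repeated division by 10
`count` takes the values: 0 → 1 → 2 → 3

Answer: 3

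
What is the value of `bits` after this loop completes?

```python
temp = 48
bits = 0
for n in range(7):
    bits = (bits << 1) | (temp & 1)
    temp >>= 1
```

Reverse lowest 7 bits of 48
`bits` takes the values: 0 → 1 → 3 → 6

Answer: 6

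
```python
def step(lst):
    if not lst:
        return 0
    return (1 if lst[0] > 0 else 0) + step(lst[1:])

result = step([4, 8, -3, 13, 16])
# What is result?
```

Count of positive elements in [4, 8, -3, 13, 16] = 4

Answer: 4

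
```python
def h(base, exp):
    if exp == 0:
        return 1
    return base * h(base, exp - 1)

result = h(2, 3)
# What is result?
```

h(2, 3) = 2 * 2 * 2 = 8

Answer: 8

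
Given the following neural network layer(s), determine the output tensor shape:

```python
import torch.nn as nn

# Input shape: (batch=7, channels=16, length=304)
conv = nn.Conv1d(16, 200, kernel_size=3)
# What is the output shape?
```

Input: (7, 16, 304) -> Output: (7, 200, 302)

Answer: (7, 200, 302)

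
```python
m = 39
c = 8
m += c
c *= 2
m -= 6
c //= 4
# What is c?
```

Trace:
`m = 39` → m = 39
`c = 8` → c = 8
`m += c` → m = 47
`c *= 2` → c = 16
`m -= 6` → m = 41
`c //= 4` → c = 4
So c = 4

Answer: 4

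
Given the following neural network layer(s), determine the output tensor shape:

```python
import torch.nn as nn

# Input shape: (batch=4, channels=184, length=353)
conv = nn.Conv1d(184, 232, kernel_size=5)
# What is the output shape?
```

Input: (4, 184, 353) -> Output: (4, 232, 349)

Answer: (4, 232, 349)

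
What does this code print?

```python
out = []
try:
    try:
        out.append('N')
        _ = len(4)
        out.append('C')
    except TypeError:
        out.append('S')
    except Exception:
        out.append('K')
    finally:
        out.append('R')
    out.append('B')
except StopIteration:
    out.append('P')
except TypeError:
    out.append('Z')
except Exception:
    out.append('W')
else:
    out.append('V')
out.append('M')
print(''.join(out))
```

Execution trace: 'N' (inner try body) → 'S' (inner except TypeError) → 'R' (inner finally) → 'B' (try body, no exception) → 'V' (else) → 'M' (after the try/except). Output: NSRBVM

Answer: NSRBVM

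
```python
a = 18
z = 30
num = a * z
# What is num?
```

Trace:
`a = 18` → a = 18
`z = 30` → z = 30
`num = a * z` → num = 540
So num = 540

Answer: 540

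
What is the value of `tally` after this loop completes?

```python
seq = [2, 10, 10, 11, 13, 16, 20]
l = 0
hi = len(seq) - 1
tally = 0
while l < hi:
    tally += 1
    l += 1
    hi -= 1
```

Iterations until pointers meet (list length 7)
`tally` takes the values: 0 → 1 → 2 → 3

Answer: 3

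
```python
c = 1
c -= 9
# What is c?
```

Trace:
`c = 1` → c = 1
`c -= 9` → c = -8
So c = -8

Answer: -8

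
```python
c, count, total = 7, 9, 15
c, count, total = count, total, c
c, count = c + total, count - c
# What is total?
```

Trace:
`c, count, total = 7, 9, 15` → c = 7; count = 9; total = 15
`c, count, total = count, total, c` → c = 9; count = 15; total = 7
`c, count = c + total, count - c` → c = 16; count = 6
So total = 7

Answer: 7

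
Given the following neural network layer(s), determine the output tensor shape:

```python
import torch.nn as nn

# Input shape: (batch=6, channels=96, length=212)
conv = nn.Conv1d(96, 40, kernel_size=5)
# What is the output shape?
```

Input: (6, 96, 212) -> Output: (6, 40, 208)

Answer: (6, 40, 208)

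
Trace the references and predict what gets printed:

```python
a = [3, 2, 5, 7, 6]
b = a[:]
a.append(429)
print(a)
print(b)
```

Key concept: slice [:] creates copy.
Step by step:
`a = [3, 2, 5, 7, 6]` → a = [3, 2, 5, 7, 6]
`b = a[:]` → b = [3, 2, 5, 7, 6]
`a.append(429)` → a = [3, 2, 5, 7, 6, 429]
`print(a)` → prints [3, 2, 5, 7, 6, 429]
`print(b)` → prints [3, 2, 5, 7, 6]

Answer:
[3, 2, 5, 7, 6, 429]
[3, 2, 5, 7, 6]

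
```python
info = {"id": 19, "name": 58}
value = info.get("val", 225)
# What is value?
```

Trace:
`info = {"id": 19, "name": 58}` → info = {'id': 19, 'name': 58}
`value = info.get("val", 225)` → value = 225
So value = 225

Answer: 225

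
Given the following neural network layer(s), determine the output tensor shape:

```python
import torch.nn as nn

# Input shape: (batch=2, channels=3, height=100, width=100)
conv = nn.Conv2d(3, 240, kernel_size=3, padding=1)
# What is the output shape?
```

Input: (2, 3, 100, 100) -> Output: (2, 240, 100, 100)

Answer: (2, 240, 100, 100)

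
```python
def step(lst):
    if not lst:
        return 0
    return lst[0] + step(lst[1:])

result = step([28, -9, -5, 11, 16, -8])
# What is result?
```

28 + (-9) + (-5) + 11 + 16 + (-8) + 0 = 33

Answer: 33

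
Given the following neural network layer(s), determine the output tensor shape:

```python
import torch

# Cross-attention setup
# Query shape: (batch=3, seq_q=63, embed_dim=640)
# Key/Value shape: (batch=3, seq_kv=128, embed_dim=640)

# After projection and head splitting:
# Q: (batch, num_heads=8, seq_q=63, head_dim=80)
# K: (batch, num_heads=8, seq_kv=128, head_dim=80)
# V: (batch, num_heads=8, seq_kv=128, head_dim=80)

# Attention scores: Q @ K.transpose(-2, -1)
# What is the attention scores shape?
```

Input: (3, 63, 640) -> Output: (3, 8, 63, 128)

Answer: (3, 8, 63, 128)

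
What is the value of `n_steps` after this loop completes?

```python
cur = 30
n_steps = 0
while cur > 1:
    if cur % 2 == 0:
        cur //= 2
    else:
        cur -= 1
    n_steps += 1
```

Steps to reduce 30 to 1
`n_steps` takes the values: 0 → 1 → 2 → 3 → 4 → 5 → 6 → 7

Answer: 7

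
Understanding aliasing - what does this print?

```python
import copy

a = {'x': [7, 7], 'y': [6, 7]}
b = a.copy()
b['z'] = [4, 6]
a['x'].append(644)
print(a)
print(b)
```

Key concept: shallow copy of dict with mutable values.
Step by step:
`a = {'x': [7, 7], 'y': [6, 7]}` → a = {'x': [7, 7], 'y': [6, 7]}
`b = a.copy()` → b = {'x': [7, 7], 'y': [6, 7]}
`b['z'] = [4, 6]` → b = {'x': [7, 7], 'y': [6, 7], 'z': [4, 6]}
`a['x'].append(644)` → a = {'x': [7, 7, 644], 'y': [6, 7]}; b = {'x': [7, 7, 644], 'y': [6, 7], 'z': [4, 6]}
`print(a)` → prints {'x': [7, 7, 644], 'y': [6, 7]}
`print(b)` → prints {'x': [7, 7, 644], 'y': [6, 7], 'z': [4, 6]}

Answer:
{'x': [7, 7, 644], 'y': [6, 7]}
{'x': [7, 7, 644], 'y': [6, 7], 'z': [4, 6]}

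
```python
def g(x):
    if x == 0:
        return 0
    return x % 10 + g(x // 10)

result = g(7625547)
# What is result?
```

Sum of digits of 7625547: 7 + 4 + 5 + 5 + 2 + 6 + 7 = 36

Answer: 36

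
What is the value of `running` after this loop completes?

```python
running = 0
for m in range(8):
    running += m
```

Sum of 0 to 7 = 28
`running` takes the values: 0 → 1 → 3 → 6 → 10 → 15 → 21 → 28

Answer: 28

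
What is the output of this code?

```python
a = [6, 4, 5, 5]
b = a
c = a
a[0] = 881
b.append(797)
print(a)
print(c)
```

Key concept: multiple aliases.
Step by step:
`a = [6, 4, 5, 5]` → a = [6, 4, 5, 5]
`b = a` → b = [6, 4, 5, 5] (same object as a)
`c = a` → c = [6, 4, 5, 5] (same object as a, b)
`a[0] = 881` → a = [881, 4, 5, 5] (same object as b, c); b = [881, 4, 5, 5] (same object as a, c); c = [881, 4, 5, 5] (same object as a, b)
`b.append(797)` → a = [881, 4, 5, 5, 797] (same object as b, c); b = [881, 4, 5, 5, 797] (same object as a, c); c = [881, 4, 5, 5, 797] (same object as a, b)
`print(a)` → prints [881, 4, 5, 5, 797]
`print(c)` → prints [881, 4, 5, 5, 797]

Answer:
[881, 4, 5, 5, 797]
[881, 4, 5, 5, 797]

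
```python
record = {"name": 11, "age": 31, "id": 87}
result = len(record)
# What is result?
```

Trace:
`record = {"name": 11, "age": 31, "id": 87}` → record = {'name': 11, 'age': 31, 'id': 87}
`result = len(record)` → result = 3
So result = 3

Answer: 3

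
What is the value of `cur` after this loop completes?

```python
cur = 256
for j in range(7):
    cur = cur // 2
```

Halve 7 times: 256 // 2^7 = 2
`cur` takes the values: 256 → 128 → 64 → 32 → 16 → 8 → 4 → 2

Answer: 2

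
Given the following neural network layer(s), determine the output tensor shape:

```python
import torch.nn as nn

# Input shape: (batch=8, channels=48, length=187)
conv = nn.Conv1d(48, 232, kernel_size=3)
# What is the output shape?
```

Input: (8, 48, 187) -> Output: (8, 232, 185)

Answer: (8, 232, 185)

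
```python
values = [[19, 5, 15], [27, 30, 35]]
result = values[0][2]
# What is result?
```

Trace:
`values = [[19, 5, 15], [27, 30, 35]]` → values = [[19, 5, 15], [27, 30, 35]]
`result = values[0][2]` → result = 15
So result = 15

Answer: 15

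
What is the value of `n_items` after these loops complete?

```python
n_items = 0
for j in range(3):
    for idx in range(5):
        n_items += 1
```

3 * 5 = 15
`n_items` takes the values: 0 → 1 → 2 → 3 → 4 → 5 → 6 → 7 → 8 → 9 → 10 → 11 → 12 → 13 → 14 → 15

Answer: 15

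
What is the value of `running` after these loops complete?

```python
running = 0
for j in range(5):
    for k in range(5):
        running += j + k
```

Sum of all j+k for j,k in 5x5
`running` takes the values: 0 → 1 → 3 → 6 → 10 → 11 → 13 → 16 → 20 → 25 → 27 → 30 → 34 → 39 → 45 → 48 → 52 → 57 → 63 → 70 → 74 → 79 → 85 → 92 → 100

Answer: 100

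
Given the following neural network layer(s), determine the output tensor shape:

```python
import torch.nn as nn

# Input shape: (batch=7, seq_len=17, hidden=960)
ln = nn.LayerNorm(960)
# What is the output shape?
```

Input: (7, 17, 960) -> Output: (7, 17, 960)

Answer: (7, 17, 960)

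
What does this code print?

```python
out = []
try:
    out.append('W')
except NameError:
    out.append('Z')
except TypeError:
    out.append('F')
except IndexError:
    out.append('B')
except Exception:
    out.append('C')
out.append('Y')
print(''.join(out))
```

Execution trace: 'W' (try body, no exception) → 'Y' (after the try/except). Output: WY

Answer: WY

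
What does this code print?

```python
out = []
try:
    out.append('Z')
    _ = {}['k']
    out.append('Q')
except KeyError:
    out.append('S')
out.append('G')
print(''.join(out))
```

Execution trace: 'Z' (try body) → 'S' (except KeyError) → 'G' (after the try/except). Output: ZSG

Answer: ZSG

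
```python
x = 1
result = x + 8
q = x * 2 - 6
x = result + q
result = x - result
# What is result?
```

Trace:
`x = 1` → x = 1
`result = x + 8` → result = 9
`q = x * 2 - 6` → q = -4
`x = result + q` → x = 5
`result = x - result` → result = -4
So result = -4

Answer: -4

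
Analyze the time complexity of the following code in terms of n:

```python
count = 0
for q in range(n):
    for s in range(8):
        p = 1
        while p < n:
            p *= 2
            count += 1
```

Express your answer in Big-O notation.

Each loop level contributes: n × 1 × log n. Multiplying the contributions gives O(n log n).

Answer: O(n log n)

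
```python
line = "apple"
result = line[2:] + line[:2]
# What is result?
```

Trace:
`line = "apple"` → line = 'apple'
`result = line[2:] + line[:2]` → result = 'pleap'
So result = 'pleap'

Answer: 'pleap'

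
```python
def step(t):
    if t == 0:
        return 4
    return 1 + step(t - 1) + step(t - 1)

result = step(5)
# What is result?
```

step(t) = 1 + 2·step(t-1), step(0)=4. Closed form: (4+1)·2^5 - 1 = 159.

Answer: 159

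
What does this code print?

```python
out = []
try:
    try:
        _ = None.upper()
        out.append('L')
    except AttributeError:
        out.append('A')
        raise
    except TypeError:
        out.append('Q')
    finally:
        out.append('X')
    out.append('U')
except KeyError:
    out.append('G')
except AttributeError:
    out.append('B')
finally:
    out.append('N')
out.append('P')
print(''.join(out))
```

Execution trace: 'A' (inner except AttributeError) → 'X' (inner finally) → 'B' (except AttributeError) → 'N' (finally) → 'P' (after the try/except). Output: AXBNP

Answer: AXBNP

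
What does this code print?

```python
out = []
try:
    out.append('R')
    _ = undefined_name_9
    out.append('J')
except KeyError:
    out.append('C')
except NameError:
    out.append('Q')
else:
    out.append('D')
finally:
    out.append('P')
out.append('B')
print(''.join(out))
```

Execution trace: 'R' (try body) → 'Q' (except NameError) → 'P' (finally) → 'B' (after the try/except). Output: RQPB

Answer: RQPB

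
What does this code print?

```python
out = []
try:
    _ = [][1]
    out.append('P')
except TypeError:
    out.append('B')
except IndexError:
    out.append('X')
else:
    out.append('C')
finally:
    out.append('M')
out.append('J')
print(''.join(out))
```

Execution trace: 'X' (except IndexError) → 'M' (finally) → 'J' (after the try/except). Output: XMJ

Answer: XMJ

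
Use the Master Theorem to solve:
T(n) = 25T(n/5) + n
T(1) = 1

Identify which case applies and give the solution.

a=25, b=5, f(n)=n. log_5(25) = 2. Since c=1 < 2, Case 1 applies: T(n) = Θ(n^log_b(a)) = O(n^2).

Answer: O(n^2) - Case 1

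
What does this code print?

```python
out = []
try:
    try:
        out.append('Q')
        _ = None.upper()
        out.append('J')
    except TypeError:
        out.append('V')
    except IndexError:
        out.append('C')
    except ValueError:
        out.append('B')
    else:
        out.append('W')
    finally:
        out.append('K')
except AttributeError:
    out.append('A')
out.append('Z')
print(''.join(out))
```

Execution trace: 'Q' (try body) → 'K' (finally) → 'A' (outer except AttributeError) → 'Z' (after the try/except). Output: QKAZ

Answer: QKAZ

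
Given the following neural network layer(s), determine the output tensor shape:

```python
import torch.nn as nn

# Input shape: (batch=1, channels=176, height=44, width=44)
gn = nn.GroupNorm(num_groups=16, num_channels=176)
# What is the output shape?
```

Input: (1, 176, 44, 44) -> Output: (1, 176, 44, 44)

Answer: (1, 176, 44, 44)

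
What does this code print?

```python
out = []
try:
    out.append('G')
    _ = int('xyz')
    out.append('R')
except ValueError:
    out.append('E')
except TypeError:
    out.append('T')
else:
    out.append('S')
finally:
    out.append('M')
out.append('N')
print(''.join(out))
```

Execution trace: 'G' (try body) → 'E' (except ValueError) → 'M' (finally) → 'N' (after the try/except). Output: GEMN

Answer: GEMN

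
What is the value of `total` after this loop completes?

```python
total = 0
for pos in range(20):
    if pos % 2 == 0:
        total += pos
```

Sum of even numbers 0 to 19
`total` takes the values: 0 → 2 → 6 → 12 → 20 → 30 → 42 → 56 → 72 → 90

Answer: 90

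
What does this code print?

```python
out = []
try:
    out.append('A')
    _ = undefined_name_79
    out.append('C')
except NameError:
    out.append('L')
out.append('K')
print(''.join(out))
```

Execution trace: 'A' (try body) → 'L' (except NameError) → 'K' (after the try/except). Output: ALK

Answer: ALK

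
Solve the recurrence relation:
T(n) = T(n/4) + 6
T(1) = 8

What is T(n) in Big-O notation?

Each step divides n by 4 and adds 6. After log_4(n) steps we reach T(1)=8. So T(n) = 6·log_4(n) + 8 = O(log n).

Answer: O(log n)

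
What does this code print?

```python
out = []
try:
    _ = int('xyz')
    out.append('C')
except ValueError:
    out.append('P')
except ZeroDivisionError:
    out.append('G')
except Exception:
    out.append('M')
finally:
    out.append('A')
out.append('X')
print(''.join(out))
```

Execution trace: 'P' (except ValueError) → 'A' (finally) → 'X' (after the try/except). Output: PAX

Answer: PAX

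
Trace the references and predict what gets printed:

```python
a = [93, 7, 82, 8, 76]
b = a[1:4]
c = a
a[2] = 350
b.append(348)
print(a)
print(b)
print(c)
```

Key concept: slice vs alias.
Step by step:
`a = [93, 7, 82, 8, 76]` → a = [93, 7, 82, 8, 76]
`b = a[1:4]` → b = [7, 82, 8]
`c = a` → c = [93, 7, 82, 8, 76] (same object as a)
`a[2] = 350` → a = [93, 7, 350, 8, 76] (same object as c); c = [93, 7, 350, 8, 76] (same object as a)
`b.append(348)` → b = [7, 82, 8, 348]
`print(a)` → prints [93, 7, 350, 8, 76]
`print(b)` → prints [7, 82, 8, 348]
`print(c)` → prints [93, 7, 350, 8, 76]

Answer:
[93, 7, 350, 8, 76]
[7, 82, 8, 348]
[93, 7, 350, 8, 76]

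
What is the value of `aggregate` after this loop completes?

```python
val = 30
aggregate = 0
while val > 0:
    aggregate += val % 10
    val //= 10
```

Sum digits of 30
`aggregate` takes the values: 0 → 3

Answer: 3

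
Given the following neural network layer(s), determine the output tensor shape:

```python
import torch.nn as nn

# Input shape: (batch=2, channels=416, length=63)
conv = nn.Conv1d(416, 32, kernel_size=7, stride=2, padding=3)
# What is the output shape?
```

Input: (2, 416, 63) -> Output: (2, 32, 32)

Answer: (2, 32, 32)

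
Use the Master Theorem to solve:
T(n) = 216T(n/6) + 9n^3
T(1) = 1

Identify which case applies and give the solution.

a=216, b=6, f(n)=9n^3. log_6(216) = 3. Since c=3 = 3, Case 2 applies: T(n) = Θ(n^log_b(a) · log n) = O(n^3 log n).

Answer: O(n^3 log n) - Case 2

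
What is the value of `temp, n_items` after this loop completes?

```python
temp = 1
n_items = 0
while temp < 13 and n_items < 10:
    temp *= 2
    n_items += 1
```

Double until >= 13 or 10 iterations
`temp, n_items` takes the values: (1, 0) → (2, 0) → (2, 1) → (4, 1) → (4, 2) → (8, 2) → (8, 3) → (16, 3) → (16, 4)

Answer: 16, 4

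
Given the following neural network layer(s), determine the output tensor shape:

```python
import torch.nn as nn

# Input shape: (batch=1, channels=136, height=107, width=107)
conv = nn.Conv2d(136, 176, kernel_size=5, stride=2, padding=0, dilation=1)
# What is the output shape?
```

Input: (1, 136, 107, 107) -> Output: (1, 176, 52, 52)

Answer: (1, 176, 52, 52)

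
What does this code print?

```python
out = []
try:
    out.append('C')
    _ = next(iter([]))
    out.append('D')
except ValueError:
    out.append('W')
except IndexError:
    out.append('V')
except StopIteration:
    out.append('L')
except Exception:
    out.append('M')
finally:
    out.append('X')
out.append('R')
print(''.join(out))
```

Execution trace: 'C' (try body) → 'L' (except StopIteration) → 'X' (finally) → 'R' (after the try/except). Output: CLXR

Answer: CLXR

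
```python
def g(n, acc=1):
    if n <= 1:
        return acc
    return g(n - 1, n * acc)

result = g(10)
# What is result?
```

Accumulator trace (n, acc): (10, 1) -> (9, 10) -> (8, 90) -> (7, 720) -> (6, 5040) -> (5, 30240) -> (4, 151200) -> (3, 604800) -> (2, 1814400) -> (1, 3628800) -> return 3628800

Answer: 3628800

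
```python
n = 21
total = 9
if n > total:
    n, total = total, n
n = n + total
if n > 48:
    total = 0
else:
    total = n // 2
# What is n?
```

Trace:
`n = 21` → n = 21
`total = 9` → total = 9
`if n > total: ...` → n > total is True → n = 9; total = 21
`n = n + total` → n = 30
`if n > 48: ...` → n > 48 is False, take else branch → total = 15
So n = 30

Answer: 30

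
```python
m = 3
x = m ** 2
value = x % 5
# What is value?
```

Trace:
`m = 3` → m = 3
`x = m ** 2` → x = 9
`value = x % 5` → value = 4
So value = 4

Answer: 4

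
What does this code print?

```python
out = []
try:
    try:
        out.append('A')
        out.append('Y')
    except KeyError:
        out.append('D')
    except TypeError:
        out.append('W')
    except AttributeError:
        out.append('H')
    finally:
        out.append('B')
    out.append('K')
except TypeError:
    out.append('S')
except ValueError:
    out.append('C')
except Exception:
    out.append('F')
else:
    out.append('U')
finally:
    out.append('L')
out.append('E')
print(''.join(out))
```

Execution trace: 'A' (inner try body) → 'Y' (inner try body, no exception) → 'B' (inner finally) → 'K' (try body, no exception) → 'U' (else) → 'L' (finally) → 'E' (after the try/except). Output: AYBKULE

Answer: AYBKULE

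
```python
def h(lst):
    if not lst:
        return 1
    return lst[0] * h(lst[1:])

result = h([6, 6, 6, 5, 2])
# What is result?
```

Product over [6, 6, 6, 5, 2] = 6 * 6 * 6 * 5 * 2 = 2160

Answer: 2160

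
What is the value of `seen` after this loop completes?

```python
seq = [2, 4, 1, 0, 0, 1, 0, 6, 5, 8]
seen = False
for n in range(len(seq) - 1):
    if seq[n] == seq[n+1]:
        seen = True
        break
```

Check consecutive duplicates in [2, 4, 1, 0, 0, 1, 0, 6, 5, 8]
`seen` takes the values: False → True

Answer: True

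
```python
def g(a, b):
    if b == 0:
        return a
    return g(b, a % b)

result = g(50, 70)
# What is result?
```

g(50, 70) -> g(70, 50) -> g(50, 20) -> g(20, 10) -> g(10, 0) -> 10

Answer: 10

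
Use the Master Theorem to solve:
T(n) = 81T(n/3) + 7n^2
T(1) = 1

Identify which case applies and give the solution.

a=81, b=3, f(n)=7n^2. log_3(81) = 4. Since c=2 < 4, Case 1 applies: T(n) = Θ(n^log_b(a)) = O(n^4).

Answer: O(n^4) - Case 1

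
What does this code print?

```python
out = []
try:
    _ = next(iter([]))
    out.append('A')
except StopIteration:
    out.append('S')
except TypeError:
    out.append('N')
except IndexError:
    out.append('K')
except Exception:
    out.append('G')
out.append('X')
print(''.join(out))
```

Execution trace: 'S' (except StopIteration) → 'X' (after the try/except). Output: SX

Answer: SX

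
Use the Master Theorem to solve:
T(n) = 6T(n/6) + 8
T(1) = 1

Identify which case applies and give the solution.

a=6, b=6, f(n)=8. log_6(6) = 1. Since c=0 < 1, Case 1 applies: T(n) = Θ(n^log_b(a)) = O(n).

Answer: O(n) - Case 1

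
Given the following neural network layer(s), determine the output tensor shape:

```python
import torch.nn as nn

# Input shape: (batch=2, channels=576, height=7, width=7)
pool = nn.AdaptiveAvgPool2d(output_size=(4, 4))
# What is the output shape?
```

Input: (2, 576, 7, 7) -> Output: (2, 576, 4, 4)

Answer: (2, 576, 4, 4)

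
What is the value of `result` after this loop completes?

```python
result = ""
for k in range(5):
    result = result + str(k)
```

Concatenate digits 0 to 4
`result` takes the values: "" → "0" → "01" → "012" → "0123" → "01234"

Answer: "01234"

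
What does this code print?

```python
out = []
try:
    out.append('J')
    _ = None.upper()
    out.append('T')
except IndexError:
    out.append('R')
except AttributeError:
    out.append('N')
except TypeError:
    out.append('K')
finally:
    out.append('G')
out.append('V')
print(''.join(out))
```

Execution trace: 'J' (try body) → 'N' (except AttributeError) → 'G' (finally) → 'V' (after the try/except). Output: JNGV

Answer: JNGV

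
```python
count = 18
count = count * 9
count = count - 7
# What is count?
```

Trace:
`count = 18` → count = 18
`count = count * 9` → count = 162
`count = count - 7` → count = 155
So count = 155

Answer: 155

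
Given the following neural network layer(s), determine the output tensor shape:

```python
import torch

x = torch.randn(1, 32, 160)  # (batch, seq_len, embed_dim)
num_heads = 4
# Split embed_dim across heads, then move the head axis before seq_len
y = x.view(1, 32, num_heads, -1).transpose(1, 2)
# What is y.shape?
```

Input: (1, 32, 160) -> head_dim = 160 // 4 = 40; after view: (1, 32, 4, 40) -> after transpose(1, 2): (1, 4, 32, 40) -> Output: (1, 4, 32, 40)

Answer: (1, 4, 32, 40)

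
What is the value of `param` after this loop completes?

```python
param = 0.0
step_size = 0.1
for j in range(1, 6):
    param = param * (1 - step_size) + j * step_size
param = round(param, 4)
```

Moving average with lr=0.1
`param` takes the values: 0.0 → 0.1 → 0.29 → 0.561 → 0.9049 → 1.31441 → 1.3144

Answer: 1.3144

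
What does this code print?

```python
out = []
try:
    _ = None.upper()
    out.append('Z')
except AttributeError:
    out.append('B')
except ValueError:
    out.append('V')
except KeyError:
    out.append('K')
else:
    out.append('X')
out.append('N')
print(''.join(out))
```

Execution trace: 'B' (except AttributeError) → 'N' (after the try/except). Output: BN

Answer: BN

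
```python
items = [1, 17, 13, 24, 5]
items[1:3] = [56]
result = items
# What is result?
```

Trace:
`items = [1, 17, 13, 24, 5]` → items = [1, 17, 13, 24, 5]
`items[1:3] = [56]` → items = [1, 56, 24, 5]
`result = items` → result = [1, 56, 24, 5]
So result = [1, 56, 24, 5]

Answer: [1, 56, 24, 5]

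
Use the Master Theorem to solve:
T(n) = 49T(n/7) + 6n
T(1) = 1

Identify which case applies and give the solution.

a=49, b=7, f(n)=6n. log_7(49) = 2. Since c=1 < 2, Case 1 applies: T(n) = Θ(n^log_b(a)) = O(n^2).

Answer: O(n^2) - Case 1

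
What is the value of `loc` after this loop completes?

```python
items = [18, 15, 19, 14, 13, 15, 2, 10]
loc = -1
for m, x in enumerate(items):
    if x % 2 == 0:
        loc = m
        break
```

First even number index in [18, 15, 19, 14, 13, 15, 2, 10]
`loc` takes the values: -1 → 0

Answer: 0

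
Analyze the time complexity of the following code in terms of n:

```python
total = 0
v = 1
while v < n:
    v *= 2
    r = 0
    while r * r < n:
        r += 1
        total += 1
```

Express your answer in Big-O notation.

Each loop level contributes: log n × √n. Multiplying the contributions gives O(√n log n).

Answer: O(√n log n)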